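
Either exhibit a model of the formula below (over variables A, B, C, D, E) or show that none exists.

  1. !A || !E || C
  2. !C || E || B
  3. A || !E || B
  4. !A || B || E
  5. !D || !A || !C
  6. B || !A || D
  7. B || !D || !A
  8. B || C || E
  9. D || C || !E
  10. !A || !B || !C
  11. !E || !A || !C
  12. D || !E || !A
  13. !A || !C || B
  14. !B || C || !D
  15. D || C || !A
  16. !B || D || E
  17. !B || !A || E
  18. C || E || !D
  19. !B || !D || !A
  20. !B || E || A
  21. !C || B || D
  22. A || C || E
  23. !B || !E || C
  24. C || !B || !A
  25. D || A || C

Branch on A: set A = false.
Branch on E: set E = true.
(B) alone gives B = true.
(C) alone gives C = true.
All clauses hold; D can take either value.

A ↦ false,  B ↦ true,  C ↦ true,  D ↦ true,  E ↦ true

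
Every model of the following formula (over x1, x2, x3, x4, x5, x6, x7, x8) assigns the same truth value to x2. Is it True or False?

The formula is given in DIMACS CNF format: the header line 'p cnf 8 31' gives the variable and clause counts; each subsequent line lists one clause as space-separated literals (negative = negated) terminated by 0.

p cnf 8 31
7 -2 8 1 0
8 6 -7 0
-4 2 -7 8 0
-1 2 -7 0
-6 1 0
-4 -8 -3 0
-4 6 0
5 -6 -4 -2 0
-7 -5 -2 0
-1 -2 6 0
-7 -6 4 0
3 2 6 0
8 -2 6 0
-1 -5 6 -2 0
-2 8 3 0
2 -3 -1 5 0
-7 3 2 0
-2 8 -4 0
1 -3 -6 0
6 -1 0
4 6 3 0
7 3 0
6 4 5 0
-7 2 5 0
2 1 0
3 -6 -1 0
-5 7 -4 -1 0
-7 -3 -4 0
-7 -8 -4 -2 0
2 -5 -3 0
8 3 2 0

Suppose x2 = False.
Unit clause (x1) forces x1 = True.
Unit clause (¬x7) forces x7 = False.
Unit clause (x6) forces x6 = True.
Unit clause (x3) forces x3 = True.
Unit clause (x5) forces x5 = True.
Now (¬x5) is unsatisfied and unit — conflict.
So every satisfying assignment has x2 = True.

True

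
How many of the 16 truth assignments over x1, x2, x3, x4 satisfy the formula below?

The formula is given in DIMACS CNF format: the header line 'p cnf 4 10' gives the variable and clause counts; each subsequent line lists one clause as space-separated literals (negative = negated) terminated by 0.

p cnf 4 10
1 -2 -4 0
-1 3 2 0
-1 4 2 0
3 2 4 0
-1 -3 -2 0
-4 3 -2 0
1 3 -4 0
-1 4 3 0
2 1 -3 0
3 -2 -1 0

3

There are 2^4 = 16 truth assignments over (x1, x2, x3, x4).
Split on x4. With x4 = True, the clauses containing x4 are satisfied and ¬x4 drops from the rest; 1 of the 2^3 = 8 assignments to the other variables satisfy what remains.
With x4 = False, by the same count on the reduced clause set, 2 assignments work.
(One model: x1=F, x2=T, x3=F, x4=F.)
Total: 1 + 2 = 3.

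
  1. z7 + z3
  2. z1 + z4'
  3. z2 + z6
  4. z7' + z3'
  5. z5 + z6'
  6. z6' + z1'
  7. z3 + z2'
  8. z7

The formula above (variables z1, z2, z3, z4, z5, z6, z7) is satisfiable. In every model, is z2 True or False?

False

Suppose z2 = 1.
Unit clause (z3) forces z3 = 1.
Unit clause (z7') forces z7 = 0.
That conflicts with the unit clause (z7).
So every satisfying assignment has z2 = False.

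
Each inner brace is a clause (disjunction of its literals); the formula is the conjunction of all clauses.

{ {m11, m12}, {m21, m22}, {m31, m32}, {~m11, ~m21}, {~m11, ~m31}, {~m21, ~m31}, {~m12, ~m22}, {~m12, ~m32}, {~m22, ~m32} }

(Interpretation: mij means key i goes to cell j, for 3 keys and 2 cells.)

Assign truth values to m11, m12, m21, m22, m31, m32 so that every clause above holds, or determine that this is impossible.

Try m11 = 1.
Unit clause (~m21) forces m21 = 0.
Unit clause (m22) forces m22 = 1.
Unit clause (~m31) forces m31 = 0.
Unit clause (m32) forces m32 = 1.
Now (~m32) is unsatisfied and unit — conflict.
Undo m11 and try m11 = 0.
Unit clause (m12) forces m12 = 1.
Unit clause (~m22) forces m22 = 0.
Unit clause (m21) forces m21 = 1.
Unit clause (~m31) forces m31 = 0.
Unit clause (m32) forces m32 = 1.
Now (~m32) is unsatisfied and unit — conflict.
Both values of m11 lead to a conflict.

UNSATISFIABLE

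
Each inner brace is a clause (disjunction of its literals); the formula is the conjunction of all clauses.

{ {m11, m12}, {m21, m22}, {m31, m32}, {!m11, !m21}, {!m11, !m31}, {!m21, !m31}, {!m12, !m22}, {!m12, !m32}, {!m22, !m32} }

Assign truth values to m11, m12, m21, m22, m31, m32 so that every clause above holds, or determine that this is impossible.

UNSATISFIABLE

Suppose m11 = true.
From the singleton clause (!m21), m21 = false.
From the singleton clause (m22), m22 = true.
From the singleton clause (!m31), m31 = false.
From the singleton clause (m32), m32 = true.
But (!m32) is also a unit clause — contradiction.
So m11 must be the other value — set m11 = false.
From the singleton clause (m12), m12 = true.
From the singleton clause (!m22), m22 = false.
From the singleton clause (m21), m21 = true.
From the singleton clause (!m31), m31 = false.
From the singleton clause (m32), m32 = true.
But (!m32) is also a unit clause — contradiction.
Either choice for m11 ends in contradiction.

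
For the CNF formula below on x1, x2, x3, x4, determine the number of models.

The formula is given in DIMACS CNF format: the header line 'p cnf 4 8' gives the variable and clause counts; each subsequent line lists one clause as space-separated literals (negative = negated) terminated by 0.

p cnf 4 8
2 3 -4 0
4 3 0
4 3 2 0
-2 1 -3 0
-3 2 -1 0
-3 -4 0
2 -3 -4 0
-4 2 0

4

There are 2^4 = 16 truth assignments over (x1, x2, x3, x4).
Check each against the 8 clauses (columns in the order x1, x2, x3, x4):
  F F F F  ✗ fails (x4 ∨ x3)
  F F F T  ✗ fails (x2 ∨ x3 ∨ ¬x4)
  F F T F  ✓ satisfies all
  F F T T  ✗ fails (¬x3 ∨ ¬x4)
  F T F F  ✗ fails (x4 ∨ x3)
  F T F T  ✓ satisfies all
  F T T F  ✗ fails (¬x2 ∨ x1 ∨ ¬x3)
  F T T T  ✗ fails (¬x2 ∨ x1 ∨ ¬x3)
  T F F F  ✗ fails (x4 ∨ x3)
  T F F T  ✗ fails (x2 ∨ x3 ∨ ¬x4)
  T F T F  ✗ fails (¬x3 ∨ x2 ∨ ¬x1)
  T F T T  ✗ fails (¬x3 ∨ x2 ∨ ¬x1)
  T T F F  ✗ fails (x4 ∨ x3)
  T T F T  ✓ satisfies all
  T T T F  ✓ satisfies all
  T T T T  ✗ fails (¬x3 ∨ ¬x4)
4 of the 16 rows are models.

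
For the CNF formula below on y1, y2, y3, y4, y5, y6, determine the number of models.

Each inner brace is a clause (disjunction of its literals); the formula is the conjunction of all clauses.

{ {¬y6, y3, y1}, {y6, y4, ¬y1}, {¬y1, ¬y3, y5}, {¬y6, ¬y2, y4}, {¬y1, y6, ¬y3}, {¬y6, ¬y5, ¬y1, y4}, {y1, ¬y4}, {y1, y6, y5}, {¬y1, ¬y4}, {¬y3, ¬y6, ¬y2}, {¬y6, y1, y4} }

There are 2^6 = 64 truth assignments over (y1, y2, y3, y4, y5, y6).
Split on y2. With y2 = True, the clauses containing y2 are satisfied and ¬y2 drops from the rest; 2 of the 2^5 = 32 assignments to the other variables satisfy what remains.
With y2 = False, by the same count on the reduced clause set, 3 assignments work.
(One model: y1=F, y2=F, y3=F, y4=F, y5=T, y6=F.)
Total: 2 + 3 = 5.

5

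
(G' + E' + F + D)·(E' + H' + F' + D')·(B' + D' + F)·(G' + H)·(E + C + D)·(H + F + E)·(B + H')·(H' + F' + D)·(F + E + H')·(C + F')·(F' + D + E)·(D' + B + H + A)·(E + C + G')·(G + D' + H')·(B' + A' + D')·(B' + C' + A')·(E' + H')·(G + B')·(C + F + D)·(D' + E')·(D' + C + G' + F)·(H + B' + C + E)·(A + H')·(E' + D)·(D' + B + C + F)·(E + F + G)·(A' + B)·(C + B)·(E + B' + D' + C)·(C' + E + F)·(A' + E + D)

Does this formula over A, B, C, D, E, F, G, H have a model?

No, unsatisfiable

Branch on G: set G = 0.
Unit clause (B') forces B = 0.
Unit clause (H') forces H = 0.
Unit clause (A') forces A = 0.
Unit clause (D') forces D = 0.
Unit clause (E') forces E = 0.
Unit clause (C) forces C = 1.
Unit clause (F) forces F = 1.
That conflicts with the unit clause (F').
Undo G and try G = 1.
Unit clause (H) forces H = 1.
Unit clause (B) forces B = 1.
Unit clause (E') forces E = 0.
Unit clause (F) forces F = 1.
Unit clause (D) forces D = 1.
Unit clause (C) forces C = 1.
Unit clause (A') forces A = 0.
That conflicts with the unit clause (A).
Neither G = 1 nor G = 0 works.
No assignment satisfies every clause.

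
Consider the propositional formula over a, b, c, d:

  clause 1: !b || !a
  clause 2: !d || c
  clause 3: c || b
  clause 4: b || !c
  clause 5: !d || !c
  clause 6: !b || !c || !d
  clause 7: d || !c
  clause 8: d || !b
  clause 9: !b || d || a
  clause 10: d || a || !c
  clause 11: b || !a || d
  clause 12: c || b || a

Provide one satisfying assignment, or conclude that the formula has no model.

UNSATISFIABLE

Case b = false:
(c) alone gives c = true.
Now (!c) is unsatisfied and unit — conflict.
Backtrack on b: now try b = true.
(!a) alone gives a = false.
(d) alone gives d = true.
(c) alone gives c = true.
Now (!c) is unsatisfied and unit — conflict.
Neither b = true nor b = false works.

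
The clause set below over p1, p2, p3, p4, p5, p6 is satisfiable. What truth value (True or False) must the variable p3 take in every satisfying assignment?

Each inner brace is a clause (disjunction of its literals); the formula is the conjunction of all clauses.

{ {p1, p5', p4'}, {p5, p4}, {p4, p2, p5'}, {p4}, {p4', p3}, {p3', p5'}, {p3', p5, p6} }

Suppose p3 = 0.
(p4) alone gives p4 = 1.
That conflicts with the unit clause (p4').
So every satisfying assignment has p3 = True.

True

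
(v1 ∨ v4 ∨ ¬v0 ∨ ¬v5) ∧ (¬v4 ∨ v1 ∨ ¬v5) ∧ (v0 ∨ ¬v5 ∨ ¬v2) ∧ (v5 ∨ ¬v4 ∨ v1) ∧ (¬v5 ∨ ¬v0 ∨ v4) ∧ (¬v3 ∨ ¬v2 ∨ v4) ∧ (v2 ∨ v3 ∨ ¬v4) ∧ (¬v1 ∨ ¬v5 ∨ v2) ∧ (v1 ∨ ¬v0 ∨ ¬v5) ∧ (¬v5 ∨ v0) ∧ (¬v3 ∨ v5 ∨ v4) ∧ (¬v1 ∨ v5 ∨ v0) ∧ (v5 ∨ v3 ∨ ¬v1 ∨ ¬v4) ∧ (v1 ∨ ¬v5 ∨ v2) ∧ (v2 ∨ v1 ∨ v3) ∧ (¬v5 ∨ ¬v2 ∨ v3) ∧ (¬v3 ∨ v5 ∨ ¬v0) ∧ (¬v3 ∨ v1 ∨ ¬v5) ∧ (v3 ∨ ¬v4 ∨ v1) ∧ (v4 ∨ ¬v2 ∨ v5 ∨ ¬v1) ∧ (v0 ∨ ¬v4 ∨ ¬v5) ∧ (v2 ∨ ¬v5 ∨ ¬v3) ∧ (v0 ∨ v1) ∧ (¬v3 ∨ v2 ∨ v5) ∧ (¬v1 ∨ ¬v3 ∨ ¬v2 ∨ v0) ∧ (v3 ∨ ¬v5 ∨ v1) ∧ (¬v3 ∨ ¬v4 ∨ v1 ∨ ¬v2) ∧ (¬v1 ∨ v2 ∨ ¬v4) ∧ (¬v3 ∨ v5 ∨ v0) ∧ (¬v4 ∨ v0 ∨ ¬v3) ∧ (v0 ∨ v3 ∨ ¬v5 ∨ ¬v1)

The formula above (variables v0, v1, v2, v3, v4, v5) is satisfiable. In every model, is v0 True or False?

True

Suppose v0 = False.
Unit clause (¬v5) forces v5 = False.
Unit clause (¬v1) forces v1 = False.
But (v1) is also a unit clause — contradiction.
So every satisfying assignment has v0 = True.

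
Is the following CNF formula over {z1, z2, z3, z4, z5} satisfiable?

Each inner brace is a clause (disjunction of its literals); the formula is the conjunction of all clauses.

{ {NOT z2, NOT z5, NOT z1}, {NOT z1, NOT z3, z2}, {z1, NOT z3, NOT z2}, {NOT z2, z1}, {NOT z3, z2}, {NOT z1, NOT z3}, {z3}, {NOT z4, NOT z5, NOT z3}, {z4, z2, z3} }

No

(z3) alone gives z3 = true.
(z2) alone gives z2 = true.
(z1) alone gives z1 = true.
That conflicts with the unit clause (NOT z1).
No assignment satisfies every clause.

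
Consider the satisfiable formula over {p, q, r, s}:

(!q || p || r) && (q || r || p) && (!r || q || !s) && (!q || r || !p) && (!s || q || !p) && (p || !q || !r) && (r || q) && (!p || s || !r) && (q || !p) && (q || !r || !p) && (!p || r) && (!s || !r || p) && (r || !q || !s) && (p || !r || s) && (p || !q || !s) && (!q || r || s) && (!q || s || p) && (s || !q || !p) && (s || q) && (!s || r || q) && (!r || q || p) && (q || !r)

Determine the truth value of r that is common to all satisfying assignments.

Suppose r = false.
From the singleton clause (q), q = true.
From the singleton clause (p), p = true.
That conflicts with the unit clause (!p).
So every satisfying assignment has r = True.

True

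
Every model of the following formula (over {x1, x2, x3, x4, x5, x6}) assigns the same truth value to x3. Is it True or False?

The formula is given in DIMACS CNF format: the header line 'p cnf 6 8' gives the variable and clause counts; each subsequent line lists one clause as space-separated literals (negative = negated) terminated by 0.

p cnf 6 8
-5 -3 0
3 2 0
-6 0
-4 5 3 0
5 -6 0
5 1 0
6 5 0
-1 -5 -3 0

Suppose x3 = True.
From the singleton clause (¬x5), x5 = False.
From the singleton clause (¬x6), x6 = False.
Now (x6) is unsatisfied and unit — conflict.
So every satisfying assignment has x3 = False.

False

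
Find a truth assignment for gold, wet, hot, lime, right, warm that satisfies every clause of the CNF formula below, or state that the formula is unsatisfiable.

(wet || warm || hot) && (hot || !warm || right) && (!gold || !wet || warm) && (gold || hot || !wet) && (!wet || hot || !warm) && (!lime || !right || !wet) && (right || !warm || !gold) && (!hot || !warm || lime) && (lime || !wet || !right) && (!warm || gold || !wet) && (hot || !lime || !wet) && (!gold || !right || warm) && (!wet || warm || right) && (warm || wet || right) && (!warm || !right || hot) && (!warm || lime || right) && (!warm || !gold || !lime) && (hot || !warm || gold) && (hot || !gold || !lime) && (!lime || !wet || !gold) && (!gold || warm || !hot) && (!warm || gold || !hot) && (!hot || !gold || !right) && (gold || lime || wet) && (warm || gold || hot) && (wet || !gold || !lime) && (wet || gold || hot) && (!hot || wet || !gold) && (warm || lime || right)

gold ↦ false; wet ↦ false; hot ↦ true; lime ↦ true; right ↦ true; warm ↦ false

Branch on wet: set wet = false.
Branch on warm: set warm = false.
From the singleton clause (hot), hot = true.
From the singleton clause (right), right = true.
From the singleton clause (!gold), gold = false.
From the singleton clause (lime), lime = true.
Every clause now holds.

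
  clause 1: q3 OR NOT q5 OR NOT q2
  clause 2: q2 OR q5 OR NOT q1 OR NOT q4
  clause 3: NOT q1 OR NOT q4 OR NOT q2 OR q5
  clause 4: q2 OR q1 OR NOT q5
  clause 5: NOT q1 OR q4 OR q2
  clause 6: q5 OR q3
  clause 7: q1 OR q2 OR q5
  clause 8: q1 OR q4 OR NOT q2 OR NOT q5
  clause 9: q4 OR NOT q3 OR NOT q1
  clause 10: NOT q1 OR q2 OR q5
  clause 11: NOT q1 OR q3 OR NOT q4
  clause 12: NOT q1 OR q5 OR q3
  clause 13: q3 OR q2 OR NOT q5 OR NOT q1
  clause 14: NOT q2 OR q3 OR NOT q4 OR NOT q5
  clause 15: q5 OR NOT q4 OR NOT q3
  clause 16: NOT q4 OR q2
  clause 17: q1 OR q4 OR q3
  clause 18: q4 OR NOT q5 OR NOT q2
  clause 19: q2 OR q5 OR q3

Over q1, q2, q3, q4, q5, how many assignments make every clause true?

There are 2^5 = 32 truth assignments over (q1, q2, q3, q4, q5).
Split on q5. With q5 = true, the clauses containing q5 are satisfied and NOT q5 drops from the rest; 2 of the 2^4 = 16 assignments to the other variables satisfy what remains.
With q5 = false, by the same count on the reduced clause set, 1 assignment works.
(One model: q1=F, q2=T, q3=T, q4=F, q5=F.)
Total: 2 + 1 = 3.

3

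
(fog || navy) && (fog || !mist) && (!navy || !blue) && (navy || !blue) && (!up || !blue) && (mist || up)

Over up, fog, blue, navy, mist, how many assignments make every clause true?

7

There are 2^5 = 32 truth assignments over (up, fog, blue, navy, mist).
Split on up. With up = true, the clauses containing up are satisfied and !up drops from the rest; 5 of the 2^4 = 16 assignments to the other variables satisfy what remains.
With up = false, by the same count on the reduced clause set, 2 assignments work.
(One model: up=F, fog=T, blue=F, navy=F, mist=T.)
Total: 5 + 2 = 7.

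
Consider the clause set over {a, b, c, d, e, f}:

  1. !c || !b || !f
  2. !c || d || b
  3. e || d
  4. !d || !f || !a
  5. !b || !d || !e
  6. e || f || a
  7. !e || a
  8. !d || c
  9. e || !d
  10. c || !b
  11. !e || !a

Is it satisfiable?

Unsatisfiable

Suppose e = true.
Unit clause (a) forces a = true.
That conflicts with the unit clause (!a).
That branch fails; take e = false instead.
Unit clause (d) forces d = true.
That conflicts with the unit clause (!d).
Neither e = true nor e = false works.
No assignment satisfies every clause.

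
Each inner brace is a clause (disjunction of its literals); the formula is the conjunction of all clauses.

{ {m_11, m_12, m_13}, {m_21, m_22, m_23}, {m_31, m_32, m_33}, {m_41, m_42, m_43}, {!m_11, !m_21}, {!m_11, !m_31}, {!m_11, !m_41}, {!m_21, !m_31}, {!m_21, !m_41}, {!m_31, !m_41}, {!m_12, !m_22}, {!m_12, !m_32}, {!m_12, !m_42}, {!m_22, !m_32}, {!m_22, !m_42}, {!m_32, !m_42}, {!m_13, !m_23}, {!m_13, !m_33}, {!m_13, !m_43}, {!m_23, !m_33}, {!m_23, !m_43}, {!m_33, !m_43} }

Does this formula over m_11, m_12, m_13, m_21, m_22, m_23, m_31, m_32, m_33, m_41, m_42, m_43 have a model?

Try m_11 = false.
Try m_12 = true.
The clause (!m_22) is unit, so m_22 = false.
The clause (!m_32) is unit, so m_32 = false.
The clause (!m_42) is unit, so m_42 = false.
Try m_21 = true.
The clause (!m_31) is unit, so m_31 = false.
The clause (m_33) is unit, so m_33 = true.
The clause (!m_41) is unit, so m_41 = false.
The clause (m_43) is unit, so m_43 = true.
But (!m_43) is also a unit clause — contradiction.
That branch fails; take m_21 = false instead.
The clause (m_23) is unit, so m_23 = true.
The clause (!m_13) is unit, so m_13 = false.
The clause (!m_33) is unit, so m_33 = false.
The clause (m_31) is unit, so m_31 = true.
The clause (!m_41) is unit, so m_41 = false.
The clause (m_43) is unit, so m_43 = true.
But (!m_43) is also a unit clause — contradiction.
Neither m_21 = true nor m_21 = false works.
That branch fails; take m_12 = false instead.
The clause (m_13) is unit, so m_13 = true.
The clause (!m_23) is unit, so m_23 = false.
The clause (!m_33) is unit, so m_33 = false.
The clause (!m_43) is unit, so m_43 = false.
Try m_21 = true.
The clause (!m_31) is unit, so m_31 = false.
The clause (m_32) is unit, so m_32 = true.
The clause (!m_41) is unit, so m_41 = false.
The clause (m_42) is unit, so m_42 = true.
But (!m_42) is also a unit clause — contradiction.
That branch fails; take m_21 = false instead.
The clause (m_22) is unit, so m_22 = true.
The clause (!m_32) is unit, so m_32 = false.
The clause (m_31) is unit, so m_31 = true.
The clause (!m_41) is unit, so m_41 = false.
The clause (m_42) is unit, so m_42 = true.
But (!m_42) is also a unit clause — contradiction.
Neither m_21 = true nor m_21 = false works.
Neither m_12 = true nor m_12 = false works.
That branch fails; take m_11 = true instead.
The clause (!m_21) is unit, so m_21 = false.
The clause (!m_31) is unit, so m_31 = false.
The clause (!m_41) is unit, so m_41 = false.
Try m_22 = true.
The clause (!m_12) is unit, so m_12 = false.
The clause (!m_32) is unit, so m_32 = false.
The clause (m_33) is unit, so m_33 = true.
The clause (!m_42) is unit, so m_42 = false.
The clause (m_43) is unit, so m_43 = true.
But (!m_43) is also a unit clause — contradiction.
That branch fails; take m_22 = false instead.
The clause (m_23) is unit, so m_23 = true.
The clause (!m_13) is unit, so m_13 = false.
The clause (!m_33) is unit, so m_33 = false.
The clause (m_32) is unit, so m_32 = true.
The clause (!m_12) is unit, so m_12 = false.
The clause (!m_42) is unit, so m_42 = false.
The clause (m_43) is unit, so m_43 = true.
But (!m_43) is also a unit clause — contradiction.
Neither m_22 = true nor m_22 = false works.
Neither m_11 = true nor m_11 = false works.
No assignment satisfies every clause.

No, unsatisfiable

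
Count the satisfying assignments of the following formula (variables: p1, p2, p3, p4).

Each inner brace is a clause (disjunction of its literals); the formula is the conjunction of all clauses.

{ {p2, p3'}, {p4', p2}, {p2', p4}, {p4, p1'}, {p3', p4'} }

There are 2^4 = 16 truth assignments over (p1, p2, p3, p4).
Split on p4. With p4 = 1, the clauses containing p4 are satisfied and p4' drops from the rest; 2 of the 2^3 = 8 assignments to the other variables satisfy what remains.
With p4 = 0, by the same count on the reduced clause set, 1 assignment works.
(One model: p1=F, p2=F, p3=F, p4=F.)
Total: 2 + 1 = 3.

3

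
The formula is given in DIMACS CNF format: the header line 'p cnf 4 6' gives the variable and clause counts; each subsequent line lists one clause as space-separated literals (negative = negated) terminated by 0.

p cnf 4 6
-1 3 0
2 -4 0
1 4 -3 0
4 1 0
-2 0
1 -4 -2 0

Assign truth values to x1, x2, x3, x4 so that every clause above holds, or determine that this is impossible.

(¬x2) alone gives x2 = False.
(¬x4) alone gives x4 = False.
(x1) alone gives x1 = True.
(x3) alone gives x3 = True.
All clauses are satisfied.

x1 ↦ True; x2 ↦ False; x3 ↦ True; x4 ↦ False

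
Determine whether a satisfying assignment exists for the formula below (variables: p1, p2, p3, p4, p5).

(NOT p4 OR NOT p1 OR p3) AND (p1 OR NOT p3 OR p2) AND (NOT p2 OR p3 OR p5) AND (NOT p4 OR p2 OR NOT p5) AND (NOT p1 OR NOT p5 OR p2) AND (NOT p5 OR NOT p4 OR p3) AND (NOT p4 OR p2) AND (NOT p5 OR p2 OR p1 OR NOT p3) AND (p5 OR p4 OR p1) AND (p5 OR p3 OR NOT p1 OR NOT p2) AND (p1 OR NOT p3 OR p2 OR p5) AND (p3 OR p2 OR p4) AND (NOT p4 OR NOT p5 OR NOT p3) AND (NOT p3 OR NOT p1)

Branch on p4: set p4 = false.
Branch on p5: set p5 = true.
Branch on p1: set p1 = true.
The clause (p2) is unit, so p2 = true.
The clause (NOT p3) is unit, so p3 = false.
All clauses are satisfied.
A satisfying assignment: p1=true,  p2=true,  p3=false,  p4=false,  p5=true.

Satisfiable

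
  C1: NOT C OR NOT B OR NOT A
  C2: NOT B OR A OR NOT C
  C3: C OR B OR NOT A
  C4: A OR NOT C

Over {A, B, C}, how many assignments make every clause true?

4

There are 2^3 = 8 truth assignments over (A, B, C).
Check each against the 4 clauses (columns in the order A, B, C):
  F F F  ✓ satisfies all
  F F T  ✗ fails (A OR NOT C)
  F T F  ✓ satisfies all
  F T T  ✗ fails (NOT B OR A OR NOT C)
  T F F  ✗ fails (C OR B OR NOT A)
  T F T  ✓ satisfies all
  T T F  ✓ satisfies all
  T T T  ✗ fails (NOT C OR NOT B OR NOT A)
4 of the 8 rows are models.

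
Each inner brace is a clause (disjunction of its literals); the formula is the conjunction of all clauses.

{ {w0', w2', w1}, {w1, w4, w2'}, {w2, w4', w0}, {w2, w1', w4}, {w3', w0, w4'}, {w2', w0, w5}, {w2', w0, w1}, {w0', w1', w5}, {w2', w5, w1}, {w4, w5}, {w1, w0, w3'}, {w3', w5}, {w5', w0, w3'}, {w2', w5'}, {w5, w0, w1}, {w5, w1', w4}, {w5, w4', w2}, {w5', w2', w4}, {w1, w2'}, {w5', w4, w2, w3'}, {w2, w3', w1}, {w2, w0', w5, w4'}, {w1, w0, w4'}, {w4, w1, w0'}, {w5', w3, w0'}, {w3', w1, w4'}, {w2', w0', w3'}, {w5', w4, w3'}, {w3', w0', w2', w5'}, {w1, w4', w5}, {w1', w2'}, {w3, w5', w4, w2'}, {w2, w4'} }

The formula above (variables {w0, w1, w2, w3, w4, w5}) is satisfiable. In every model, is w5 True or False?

True

Suppose w5 = 0.
(w4) alone gives w4 = 1.
(w3') alone gives w3 = 0.
(w2) alone gives w2 = 1.
(w0) alone gives w0 = 1.
(w1) alone gives w1 = 1.
That conflicts with the unit clause (w1').
So every satisfying assignment has w5 = True.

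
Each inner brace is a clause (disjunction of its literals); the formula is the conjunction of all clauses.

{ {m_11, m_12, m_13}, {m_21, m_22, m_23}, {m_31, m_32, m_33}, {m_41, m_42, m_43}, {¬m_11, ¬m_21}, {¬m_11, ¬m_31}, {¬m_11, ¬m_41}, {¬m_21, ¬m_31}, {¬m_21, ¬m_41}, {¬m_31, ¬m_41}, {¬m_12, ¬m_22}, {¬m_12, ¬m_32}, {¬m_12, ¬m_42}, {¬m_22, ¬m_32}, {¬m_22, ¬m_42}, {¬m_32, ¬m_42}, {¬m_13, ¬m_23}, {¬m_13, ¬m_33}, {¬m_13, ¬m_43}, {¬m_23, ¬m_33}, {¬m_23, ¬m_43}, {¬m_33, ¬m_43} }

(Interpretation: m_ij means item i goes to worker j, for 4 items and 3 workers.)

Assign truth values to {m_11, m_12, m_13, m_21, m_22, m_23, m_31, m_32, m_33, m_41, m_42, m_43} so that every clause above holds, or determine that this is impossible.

Suppose m_11 = False.
Suppose m_12 = True.
Unit clause (¬m_22) forces m_22 = False.
Unit clause (¬m_32) forces m_32 = False.
Unit clause (¬m_42) forces m_42 = False.
Suppose m_21 = True.
Unit clause (¬m_31) forces m_31 = False.
Unit clause (m_33) forces m_33 = True.
Unit clause (¬m_41) forces m_41 = False.
Unit clause (m_43) forces m_43 = True.
But (¬m_43) is also a unit clause — contradiction.
So m_21 must be the other value — set m_21 = False.
Unit clause (m_23) forces m_23 = True.
Unit clause (¬m_13) forces m_13 = False.
Unit clause (¬m_33) forces m_33 = False.
Unit clause (m_31) forces m_31 = True.
Unit clause (¬m_41) forces m_41 = False.
Unit clause (m_43) forces m_43 = True.
But (¬m_43) is also a unit clause — contradiction.
Either choice for m_21 ends in contradiction.
So m_12 must be the other value — set m_12 = False.
Unit clause (m_13) forces m_13 = True.
Unit clause (¬m_23) forces m_23 = False.
Unit clause (¬m_33) forces m_33 = False.
Unit clause (¬m_43) forces m_43 = False.
Suppose m_21 = True.
Unit clause (¬m_31) forces m_31 = False.
Unit clause (m_32) forces m_32 = True.
Unit clause (¬m_41) forces m_41 = False.
Unit clause (m_42) forces m_42 = True.
But (¬m_42) is also a unit clause — contradiction.
So m_21 must be the other value — set m_21 = False.
Unit clause (m_22) forces m_22 = True.
Unit clause (¬m_32) forces m_32 = False.
Unit clause (m_31) forces m_31 = True.
Unit clause (¬m_41) forces m_41 = False.
Unit clause (m_42) forces m_42 = True.
But (¬m_42) is also a unit clause — contradiction.
Either choice for m_21 ends in contradiction.
Either choice for m_12 ends in contradiction.
So m_11 must be the other value — set m_11 = True.
Unit clause (¬m_21) forces m_21 = False.
Unit clause (¬m_31) forces m_31 = False.
Unit clause (¬m_41) forces m_41 = False.
Suppose m_22 = True.
Unit clause (¬m_12) forces m_12 = False.
Unit clause (¬m_32) forces m_32 = False.
Unit clause (m_33) forces m_33 = True.
Unit clause (¬m_42) forces m_42 = False.
Unit clause (m_43) forces m_43 = True.
But (¬m_43) is also a unit clause — contradiction.
So m_22 must be the other value — set m_22 = False.
Unit clause (m_23) forces m_23 = True.
Unit clause (¬m_13) forces m_13 = False.
Unit clause (¬m_33) forces m_33 = False.
Unit clause (m_32) forces m_32 = True.
Unit clause (¬m_12) forces m_12 = False.
Unit clause (¬m_42) forces m_42 = False.
Unit clause (m_43) forces m_43 = True.
But (¬m_43) is also a unit clause — contradiction.
Either choice for m_22 ends in contradiction.
Either choice for m_11 ends in contradiction.

UNSATISFIABLE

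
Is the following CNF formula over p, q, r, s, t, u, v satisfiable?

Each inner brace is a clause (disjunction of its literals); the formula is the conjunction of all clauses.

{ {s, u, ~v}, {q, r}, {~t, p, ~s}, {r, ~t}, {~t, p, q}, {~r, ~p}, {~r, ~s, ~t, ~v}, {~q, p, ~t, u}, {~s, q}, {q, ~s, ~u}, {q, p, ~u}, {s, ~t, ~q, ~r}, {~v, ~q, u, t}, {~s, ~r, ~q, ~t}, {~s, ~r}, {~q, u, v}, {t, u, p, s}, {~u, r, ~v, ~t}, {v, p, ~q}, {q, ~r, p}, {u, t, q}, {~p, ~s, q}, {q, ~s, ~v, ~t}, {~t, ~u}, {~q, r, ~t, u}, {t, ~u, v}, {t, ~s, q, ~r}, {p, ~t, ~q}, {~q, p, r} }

Branch on q: set q = 1.
Branch on r: set r = 0.
From the singleton clause (~t), t = 0.
From the singleton clause (p), p = 1.
Branch on v: set v = 1.
From the singleton clause (u), u = 1.
Every clause is now satisfied; s is unconstrained.
A satisfying assignment: p: 1,  q: 1,  r: 0,  s: 1,  t: 0,  u: 1,  v: 1.

Yes, satisfiable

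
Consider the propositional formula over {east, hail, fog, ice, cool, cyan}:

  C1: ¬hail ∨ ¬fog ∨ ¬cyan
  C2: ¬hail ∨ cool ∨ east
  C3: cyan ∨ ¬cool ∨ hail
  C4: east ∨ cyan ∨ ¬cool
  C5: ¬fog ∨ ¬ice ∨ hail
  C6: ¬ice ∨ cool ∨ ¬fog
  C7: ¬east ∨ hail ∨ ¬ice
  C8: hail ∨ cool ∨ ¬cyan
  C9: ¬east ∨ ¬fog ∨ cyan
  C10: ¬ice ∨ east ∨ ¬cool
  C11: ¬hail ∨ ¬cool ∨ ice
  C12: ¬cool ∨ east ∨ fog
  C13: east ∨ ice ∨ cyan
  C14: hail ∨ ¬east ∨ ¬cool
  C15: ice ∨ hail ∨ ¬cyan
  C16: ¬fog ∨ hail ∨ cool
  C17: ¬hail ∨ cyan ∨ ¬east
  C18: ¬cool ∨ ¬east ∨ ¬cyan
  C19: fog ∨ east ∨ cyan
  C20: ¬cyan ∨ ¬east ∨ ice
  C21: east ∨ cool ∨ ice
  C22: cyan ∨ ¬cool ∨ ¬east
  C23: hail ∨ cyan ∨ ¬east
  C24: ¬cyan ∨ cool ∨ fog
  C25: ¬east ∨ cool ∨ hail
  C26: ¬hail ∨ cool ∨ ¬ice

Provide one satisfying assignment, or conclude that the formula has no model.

UNSATISFIABLE

Branch on hail: set hail = False.
Branch on cyan: set cyan = True.
Unit clause (cool) forces cool = True.
Unit clause (¬east) forces east = False.
Unit clause (¬ice) forces ice = False.
But (ice) is also a unit clause — contradiction.
That branch fails; take cyan = False instead.
Unit clause (¬cool) forces cool = False.
Unit clause (¬fog) forces fog = False.
Unit clause (east) forces east = True.
But (¬east) is also a unit clause — contradiction.
Neither cyan = True nor cyan = False works.
That branch fails; take hail = True instead.
Branch on fog: set fog = False.
Branch on cool: set cool = True.
Unit clause (ice) forces ice = True.
Unit clause (east) forces east = True.
Unit clause (cyan) forces cyan = True.
But (¬cyan) is also a unit clause — contradiction.
That branch fails; take cool = False instead.
Unit clause (east) forces east = True.
Unit clause (cyan) forces cyan = True.
But (¬cyan) is also a unit clause — contradiction.
Neither cool = True nor cool = False works.
That branch fails; take fog = True instead.
Unit clause (¬cyan) forces cyan = False.
Unit clause (¬east) forces east = False.
Unit clause (cool) forces cool = True.
But (¬cool) is also a unit clause — contradiction.
Neither fog = True nor fog = False works.
Neither hail = True nor hail = False works.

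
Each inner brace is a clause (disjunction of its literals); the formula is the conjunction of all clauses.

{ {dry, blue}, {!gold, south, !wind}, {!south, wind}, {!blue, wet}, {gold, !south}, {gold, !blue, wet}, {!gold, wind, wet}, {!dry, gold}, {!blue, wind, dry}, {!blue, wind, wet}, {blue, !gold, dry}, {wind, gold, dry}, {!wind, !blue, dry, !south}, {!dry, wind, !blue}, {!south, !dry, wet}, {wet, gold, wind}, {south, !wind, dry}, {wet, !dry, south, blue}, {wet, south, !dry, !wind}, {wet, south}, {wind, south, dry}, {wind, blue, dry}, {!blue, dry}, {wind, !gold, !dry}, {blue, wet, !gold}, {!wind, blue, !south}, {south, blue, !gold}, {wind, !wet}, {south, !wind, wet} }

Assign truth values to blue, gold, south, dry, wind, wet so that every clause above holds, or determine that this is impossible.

Suppose dry = true.
From the singleton clause (gold), gold = true.
From the singleton clause (wind), wind = true.
From the singleton clause (south), south = true.
From the singleton clause (wet), wet = true.
From the singleton clause (blue), blue = true.
All clauses are satisfied.

blue ↦ true,  gold ↦ true,  south ↦ true,  dry ↦ true,  wind ↦ true,  wet ↦ true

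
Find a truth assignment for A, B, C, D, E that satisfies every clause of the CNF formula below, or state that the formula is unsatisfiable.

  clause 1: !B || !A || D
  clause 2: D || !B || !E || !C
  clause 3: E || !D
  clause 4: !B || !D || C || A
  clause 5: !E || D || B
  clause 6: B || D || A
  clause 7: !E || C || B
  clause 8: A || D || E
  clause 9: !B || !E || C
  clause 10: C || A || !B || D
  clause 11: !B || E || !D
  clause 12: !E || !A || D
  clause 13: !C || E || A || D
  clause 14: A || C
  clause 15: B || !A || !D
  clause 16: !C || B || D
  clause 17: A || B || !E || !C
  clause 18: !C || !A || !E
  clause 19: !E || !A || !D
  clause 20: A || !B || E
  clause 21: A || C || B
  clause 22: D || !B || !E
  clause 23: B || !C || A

Suppose E = true.
Suppose D = true.
(!A) alone gives A = false.
(C) alone gives C = true.
(B) alone gives B = true.
All clauses are satisfied.

A=false, B=true, C=true, D=true, E=true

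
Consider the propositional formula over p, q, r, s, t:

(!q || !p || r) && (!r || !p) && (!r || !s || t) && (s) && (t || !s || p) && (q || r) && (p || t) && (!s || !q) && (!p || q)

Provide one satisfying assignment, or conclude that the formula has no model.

p=false, q=false, r=true, s=true, t=true

(s) alone gives s = true.
(!q) alone gives q = false.
(r) alone gives r = true.
(!p) alone gives p = false.
(t) alone gives t = true.
All clauses are satisfied.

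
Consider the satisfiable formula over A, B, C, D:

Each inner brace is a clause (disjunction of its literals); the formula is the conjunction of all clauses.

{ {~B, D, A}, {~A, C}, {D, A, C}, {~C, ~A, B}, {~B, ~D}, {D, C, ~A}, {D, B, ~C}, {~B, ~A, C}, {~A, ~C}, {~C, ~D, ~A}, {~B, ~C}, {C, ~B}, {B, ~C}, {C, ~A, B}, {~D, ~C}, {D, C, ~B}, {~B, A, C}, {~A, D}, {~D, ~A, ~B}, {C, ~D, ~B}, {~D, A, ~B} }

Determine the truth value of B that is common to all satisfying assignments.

Suppose B = 1.
(~D) alone gives D = 0.
(A) alone gives A = 1.
But (~A) is also a unit clause — contradiction.
So every satisfying assignment has B = False.

False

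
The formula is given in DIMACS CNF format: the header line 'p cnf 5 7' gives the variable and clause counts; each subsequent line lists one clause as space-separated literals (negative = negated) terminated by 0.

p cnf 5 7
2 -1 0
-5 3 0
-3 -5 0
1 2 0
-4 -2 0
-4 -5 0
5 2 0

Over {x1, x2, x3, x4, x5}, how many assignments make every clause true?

There are 2^5 = 32 truth assignments over (x1, x2, x3, x4, x5).
Split on x3. With x3 = True, the clauses containing x3 are satisfied and ¬x3 drops from the rest; 2 of the 2^4 = 16 assignments to the other variables satisfy what remains.
With x3 = False, by the same count on the reduced clause set, 2 assignments work.
(One model: x1=F, x2=T, x3=F, x4=F, x5=F.)
Total: 2 + 2 = 4.

4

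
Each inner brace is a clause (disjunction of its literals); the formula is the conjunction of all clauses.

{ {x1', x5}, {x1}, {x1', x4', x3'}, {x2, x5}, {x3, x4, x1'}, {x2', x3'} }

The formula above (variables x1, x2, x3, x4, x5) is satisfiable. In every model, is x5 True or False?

True

Suppose x5 = 0.
Unit clause (x1') forces x1 = 0.
That conflicts with the unit clause (x1).
So every satisfying assignment has x5 = True.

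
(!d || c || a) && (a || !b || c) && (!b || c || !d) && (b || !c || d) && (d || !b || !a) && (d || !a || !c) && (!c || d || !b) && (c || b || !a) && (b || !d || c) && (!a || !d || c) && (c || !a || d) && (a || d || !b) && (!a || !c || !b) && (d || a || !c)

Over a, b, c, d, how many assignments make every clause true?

4

There are 2^4 = 16 truth assignments over (a, b, c, d).
Check each against the 14 clauses (columns in the order a, b, c, d):
  F F F F  ✓ satisfies all
  F F F T  ✗ fails (!d || c || a)
  F F T F  ✗ fails (b || !c || d)
  F F T T  ✓ satisfies all
  F T F F  ✗ fails (a || !b || c)
  F T F T  ✗ fails (!d || c || a)
  F T T F  ✗ fails (!c || d || !b)
  F T T T  ✓ satisfies all
  T F F F  ✗ fails (c || b || !a)
  T F F T  ✗ fails (c || b || !a)
  T F T F  ✗ fails (b || !c || d)
  T F T T  ✓ satisfies all
  T T F F  ✗ fails (d || !b || !a)
  T T F T  ✗ fails (!b || c || !d)
  T T T F  ✗ fails (d || !b || !a)
  T T T T  ✗ fails (!a || !c || !b)
4 of the 16 rows are models.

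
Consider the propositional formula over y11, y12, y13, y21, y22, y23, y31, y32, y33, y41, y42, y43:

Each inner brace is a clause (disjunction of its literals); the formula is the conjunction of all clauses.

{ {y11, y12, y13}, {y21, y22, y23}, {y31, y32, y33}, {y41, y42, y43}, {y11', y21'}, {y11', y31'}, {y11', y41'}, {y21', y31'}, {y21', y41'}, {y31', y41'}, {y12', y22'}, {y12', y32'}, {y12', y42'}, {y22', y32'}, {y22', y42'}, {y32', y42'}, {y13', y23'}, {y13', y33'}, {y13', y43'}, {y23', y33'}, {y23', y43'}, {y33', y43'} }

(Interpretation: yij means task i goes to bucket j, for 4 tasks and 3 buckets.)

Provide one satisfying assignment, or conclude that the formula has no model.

Suppose y11 = 0.
Suppose y12 = 1.
From the singleton clause (y22'), y22 = 0.
From the singleton clause (y32'), y32 = 0.
From the singleton clause (y42'), y42 = 0.
Suppose y21 = 1.
From the singleton clause (y31'), y31 = 0.
From the singleton clause (y33), y33 = 1.
From the singleton clause (y41'), y41 = 0.
From the singleton clause (y43), y43 = 1.
Now (y43') is unsatisfied and unit — conflict.
That branch fails; take y21 = 0 instead.
From the singleton clause (y23), y23 = 1.
From the singleton clause (y13'), y13 = 0.
From the singleton clause (y33'), y33 = 0.
From the singleton clause (y31), y31 = 1.
From the singleton clause (y41'), y41 = 0.
From the singleton clause (y43), y43 = 1.
Now (y43') is unsatisfied and unit — conflict.
Neither y21 = 1 nor y21 = 0 works.
That branch fails; take y12 = 0 instead.
From the singleton clause (y13), y13 = 1.
From the singleton clause (y23'), y23 = 0.
From the singleton clause (y33'), y33 = 0.
From the singleton clause (y43'), y43 = 0.
Suppose y21 = 1.
From the singleton clause (y31'), y31 = 0.
From the singleton clause (y32), y32 = 1.
From the singleton clause (y41'), y41 = 0.
From the singleton clause (y42), y42 = 1.
Now (y42') is unsatisfied and unit — conflict.
That branch fails; take y21 = 0 instead.
From the singleton clause (y22), y22 = 1.
From the singleton clause (y32'), y32 = 0.
From the singleton clause (y31), y31 = 1.
From the singleton clause (y41'), y41 = 0.
From the singleton clause (y42), y42 = 1.
Now (y42') is unsatisfied and unit — conflict.
Neither y21 = 1 nor y21 = 0 works.
Neither y12 = 1 nor y12 = 0 works.
That branch fails; take y11 = 1 instead.
From the singleton clause (y21'), y21 = 0.
From the singleton clause (y31'), y31 = 0.
From the singleton clause (y41'), y41 = 0.
Suppose y22 = 1.
From the singleton clause (y12'), y12 = 0.
From the singleton clause (y32'), y32 = 0.
From the singleton clause (y33), y33 = 1.
From the singleton clause (y42'), y42 = 0.
From the singleton clause (y43), y43 = 1.
Now (y43') is unsatisfied and unit — conflict.
That branch fails; take y22 = 0 instead.
From the singleton clause (y23), y23 = 1.
From the singleton clause (y13'), y13 = 0.
From the singleton clause (y33'), y33 = 0.
From the singleton clause (y32), y32 = 1.
From the singleton clause (y12'), y12 = 0.
From the singleton clause (y42'), y42 = 0.
From the singleton clause (y43), y43 = 1.
Now (y43') is unsatisfied and unit — conflict.
Neither y22 = 1 nor y22 = 0 works.
Neither y11 = 1 nor y11 = 0 works.

UNSATISFIABLE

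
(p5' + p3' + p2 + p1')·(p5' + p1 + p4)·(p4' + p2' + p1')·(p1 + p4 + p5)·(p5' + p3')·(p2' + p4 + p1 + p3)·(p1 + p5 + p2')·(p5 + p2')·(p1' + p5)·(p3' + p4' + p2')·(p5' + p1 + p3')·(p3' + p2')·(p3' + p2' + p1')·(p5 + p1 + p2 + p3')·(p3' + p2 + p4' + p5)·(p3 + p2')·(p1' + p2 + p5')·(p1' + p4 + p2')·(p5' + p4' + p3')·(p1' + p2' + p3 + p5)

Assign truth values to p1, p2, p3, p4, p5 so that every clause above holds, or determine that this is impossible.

p1 ↦ 0, p2 ↦ 0, p3 ↦ 0, p4 ↦ 1, p5 ↦ 0

Case p5 = 0:
(p2') alone gives p2 = 0.
(p1') alone gives p1 = 0.
(p4) alone gives p4 = 1.
(p3') alone gives p3 = 0.
All clauses are satisfied.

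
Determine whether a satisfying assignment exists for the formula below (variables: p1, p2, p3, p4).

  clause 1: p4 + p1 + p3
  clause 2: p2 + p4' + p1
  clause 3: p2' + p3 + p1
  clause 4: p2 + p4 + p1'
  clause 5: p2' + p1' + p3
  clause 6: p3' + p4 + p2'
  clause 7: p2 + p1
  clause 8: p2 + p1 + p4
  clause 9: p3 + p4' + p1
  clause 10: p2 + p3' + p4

Yes

Try p2 = 0.
The clause (p1) is unit, so p1 = 1.
The clause (p4) is unit, so p4 = 1.
All clauses hold; p3 can take either value.
A satisfying assignment: p1: 1; p2: 0; p3: 1; p4: 1.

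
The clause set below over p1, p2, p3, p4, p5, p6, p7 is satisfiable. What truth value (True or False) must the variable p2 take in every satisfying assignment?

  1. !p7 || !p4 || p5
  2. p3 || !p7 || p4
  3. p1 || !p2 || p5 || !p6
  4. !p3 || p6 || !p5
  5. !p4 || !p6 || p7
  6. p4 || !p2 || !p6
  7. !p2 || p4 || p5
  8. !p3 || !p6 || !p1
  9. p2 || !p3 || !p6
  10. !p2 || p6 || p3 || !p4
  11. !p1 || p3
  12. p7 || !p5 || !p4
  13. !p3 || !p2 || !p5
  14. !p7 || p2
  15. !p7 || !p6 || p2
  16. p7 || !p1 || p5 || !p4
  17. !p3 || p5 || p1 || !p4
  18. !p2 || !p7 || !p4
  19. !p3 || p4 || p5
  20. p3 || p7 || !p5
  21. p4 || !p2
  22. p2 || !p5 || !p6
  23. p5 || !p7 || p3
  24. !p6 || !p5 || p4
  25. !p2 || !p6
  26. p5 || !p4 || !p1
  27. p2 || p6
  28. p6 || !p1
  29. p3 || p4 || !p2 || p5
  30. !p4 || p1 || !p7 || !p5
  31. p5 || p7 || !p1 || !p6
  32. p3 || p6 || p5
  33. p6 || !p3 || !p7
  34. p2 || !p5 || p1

False

Suppose p2 = true.
Unit clause (p4) forces p4 = true.
Unit clause (!p7) forces p7 = false.
Unit clause (!p6) forces p6 = false.
Unit clause (p3) forces p3 = true.
Unit clause (!p5) forces p5 = false.
Unit clause (!p1) forces p1 = false.
But (p1) is also a unit clause — contradiction.
So every satisfying assignment has p2 = False.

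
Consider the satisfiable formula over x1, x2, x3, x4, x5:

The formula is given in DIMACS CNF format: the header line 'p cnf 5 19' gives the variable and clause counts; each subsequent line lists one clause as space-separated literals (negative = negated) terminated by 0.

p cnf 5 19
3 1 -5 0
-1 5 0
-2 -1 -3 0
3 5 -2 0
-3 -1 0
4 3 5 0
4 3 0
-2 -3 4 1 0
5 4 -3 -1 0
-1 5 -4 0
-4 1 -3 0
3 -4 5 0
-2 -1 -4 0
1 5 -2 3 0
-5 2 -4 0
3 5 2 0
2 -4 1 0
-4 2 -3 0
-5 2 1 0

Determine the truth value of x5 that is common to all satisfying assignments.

False

Suppose x5 = True.
Case x3 = True:
The clause (¬x1) is unit, so x1 = False.
The clause (¬x4) is unit, so x4 = False.
The clause (¬x2) is unit, so x2 = False.
But (x2) is also a unit clause — contradiction.
Undo x3 and try x3 = False.
The clause (x1) is unit, so x1 = True.
The clause (x4) is unit, so x4 = True.
The clause (¬x2) is unit, so x2 = False.
But (x2) is also a unit clause — contradiction.
Both values of x3 lead to a conflict.
So every satisfying assignment has x5 = False.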